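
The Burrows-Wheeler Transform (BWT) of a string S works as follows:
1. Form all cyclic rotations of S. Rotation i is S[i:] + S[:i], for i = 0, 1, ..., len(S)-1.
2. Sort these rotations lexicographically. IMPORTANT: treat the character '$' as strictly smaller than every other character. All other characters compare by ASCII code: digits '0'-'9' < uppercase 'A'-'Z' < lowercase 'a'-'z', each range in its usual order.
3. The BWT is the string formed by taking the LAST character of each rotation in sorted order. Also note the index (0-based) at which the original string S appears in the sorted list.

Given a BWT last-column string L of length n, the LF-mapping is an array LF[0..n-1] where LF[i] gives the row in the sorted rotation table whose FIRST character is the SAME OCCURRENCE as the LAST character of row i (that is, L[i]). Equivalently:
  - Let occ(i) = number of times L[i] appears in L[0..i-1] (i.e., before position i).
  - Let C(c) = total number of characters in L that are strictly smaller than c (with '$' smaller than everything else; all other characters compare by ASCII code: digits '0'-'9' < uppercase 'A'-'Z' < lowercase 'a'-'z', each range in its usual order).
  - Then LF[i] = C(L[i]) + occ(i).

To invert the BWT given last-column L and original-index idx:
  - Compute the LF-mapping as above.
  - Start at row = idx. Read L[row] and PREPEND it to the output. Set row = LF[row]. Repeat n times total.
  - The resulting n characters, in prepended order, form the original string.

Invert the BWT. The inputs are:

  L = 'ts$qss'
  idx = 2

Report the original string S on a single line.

Answer: sqsst$

Derivation:
LF mapping: 5 2 0 1 3 4
Walk LF starting at row 2, prepending L[row]:
  step 1: row=2, L[2]='$', prepend. Next row=LF[2]=0
  step 2: row=0, L[0]='t', prepend. Next row=LF[0]=5
  step 3: row=5, L[5]='s', prepend. Next row=LF[5]=4
  step 4: row=4, L[4]='s', prepend. Next row=LF[4]=3
  step 5: row=3, L[3]='q', prepend. Next row=LF[3]=1
  step 6: row=1, L[1]='s', prepend. Next row=LF[1]=2
Reversed output: sqsst$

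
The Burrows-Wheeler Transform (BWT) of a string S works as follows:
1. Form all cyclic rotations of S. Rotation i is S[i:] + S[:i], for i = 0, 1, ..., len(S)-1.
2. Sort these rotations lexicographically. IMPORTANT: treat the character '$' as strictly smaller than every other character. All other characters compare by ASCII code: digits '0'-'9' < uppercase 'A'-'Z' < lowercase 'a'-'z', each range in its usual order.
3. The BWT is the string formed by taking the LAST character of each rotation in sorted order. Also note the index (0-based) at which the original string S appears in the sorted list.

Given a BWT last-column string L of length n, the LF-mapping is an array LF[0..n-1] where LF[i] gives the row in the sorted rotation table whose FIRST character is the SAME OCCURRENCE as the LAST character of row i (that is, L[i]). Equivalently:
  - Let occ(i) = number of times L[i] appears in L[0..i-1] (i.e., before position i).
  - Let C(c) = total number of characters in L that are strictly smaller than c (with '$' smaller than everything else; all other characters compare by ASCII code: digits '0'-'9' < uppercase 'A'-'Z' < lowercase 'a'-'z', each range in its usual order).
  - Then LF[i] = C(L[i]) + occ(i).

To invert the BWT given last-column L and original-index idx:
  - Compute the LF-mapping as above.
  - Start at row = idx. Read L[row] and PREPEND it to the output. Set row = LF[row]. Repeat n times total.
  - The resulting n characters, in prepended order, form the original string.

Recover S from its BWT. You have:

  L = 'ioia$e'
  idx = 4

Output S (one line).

Answer: ieoai$

Derivation:
LF mapping: 3 5 4 1 0 2
Walk LF starting at row 4, prepending L[row]:
  step 1: row=4, L[4]='$', prepend. Next row=LF[4]=0
  step 2: row=0, L[0]='i', prepend. Next row=LF[0]=3
  step 3: row=3, L[3]='a', prepend. Next row=LF[3]=1
  step 4: row=1, L[1]='o', prepend. Next row=LF[1]=5
  step 5: row=5, L[5]='e', prepend. Next row=LF[5]=2
  step 6: row=2, L[2]='i', prepend. Next row=LF[2]=4
Reversed output: ieoai$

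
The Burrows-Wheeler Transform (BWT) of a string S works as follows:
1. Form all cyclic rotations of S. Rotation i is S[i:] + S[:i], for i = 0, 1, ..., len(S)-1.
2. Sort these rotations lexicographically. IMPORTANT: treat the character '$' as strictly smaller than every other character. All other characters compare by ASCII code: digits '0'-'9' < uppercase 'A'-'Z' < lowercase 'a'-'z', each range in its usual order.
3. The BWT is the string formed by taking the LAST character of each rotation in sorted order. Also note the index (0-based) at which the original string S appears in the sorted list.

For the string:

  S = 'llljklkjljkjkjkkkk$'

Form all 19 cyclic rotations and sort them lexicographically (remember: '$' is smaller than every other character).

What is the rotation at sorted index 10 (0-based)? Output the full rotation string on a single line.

Answer: kk$llljklkjljkjkjkk

Derivation:
All 19 rotations (rotation i = S[i:]+S[:i]):
  rot[0] = llljklkjljkjkjkkkk$
  rot[1] = lljklkjljkjkjkkkk$l
  rot[2] = ljklkjljkjkjkkkk$ll
  rot[3] = jklkjljkjkjkkkk$lll
  rot[4] = klkjljkjkjkkkk$lllj
  rot[5] = lkjljkjkjkkkk$llljk
  rot[6] = kjljkjkjkkkk$llljkl
  rot[7] = jljkjkjkkkk$llljklk
  rot[8] = ljkjkjkkkk$llljklkj
  rot[9] = jkjkjkkkk$llljklkjl
  rot[10] = kjkjkkkk$llljklkjlj
  rot[11] = jkjkkkk$llljklkjljk
  rot[12] = kjkkkk$llljklkjljkj
  rot[13] = jkkkk$llljklkjljkjk
  rot[14] = kkkk$llljklkjljkjkj
  rot[15] = kkk$llljklkjljkjkjk
  rot[16] = kk$llljklkjljkjkjkk
  rot[17] = k$llljklkjljkjkjkkk
  rot[18] = $llljklkjljkjkjkkkk
Sorted (with $ < everything):
  sorted[0] = $llljklkjljkjkjkkkk
  sorted[1] = jkjkjkkkk$llljklkjl
  sorted[2] = jkjkkkk$llljklkjljk
  sorted[3] = jkkkk$llljklkjljkjk
  sorted[4] = jklkjljkjkjkkkk$lll
  sorted[5] = jljkjkjkkkk$llljklk
  sorted[6] = k$llljklkjljkjkjkkk
  sorted[7] = kjkjkkkk$llljklkjlj
  sorted[8] = kjkkkk$llljklkjljkj
  sorted[9] = kjljkjkjkkkk$llljkl
  sorted[10] = kk$llljklkjljkjkjkk
  sorted[11] = kkk$llljklkjljkjkjk
  sorted[12] = kkkk$llljklkjljkjkj
  sorted[13] = klkjljkjkjkkkk$lllj
  sorted[14] = ljkjkjkkkk$llljklkj
  sorted[15] = ljklkjljkjkjkkkk$ll
  sorted[16] = lkjljkjkjkkkk$llljk
  sorted[17] = lljklkjljkjkjkkkk$l
  sorted[18] = llljklkjljkjkjkkkk$
sorted[10] = kk$llljklkjljkjkjkk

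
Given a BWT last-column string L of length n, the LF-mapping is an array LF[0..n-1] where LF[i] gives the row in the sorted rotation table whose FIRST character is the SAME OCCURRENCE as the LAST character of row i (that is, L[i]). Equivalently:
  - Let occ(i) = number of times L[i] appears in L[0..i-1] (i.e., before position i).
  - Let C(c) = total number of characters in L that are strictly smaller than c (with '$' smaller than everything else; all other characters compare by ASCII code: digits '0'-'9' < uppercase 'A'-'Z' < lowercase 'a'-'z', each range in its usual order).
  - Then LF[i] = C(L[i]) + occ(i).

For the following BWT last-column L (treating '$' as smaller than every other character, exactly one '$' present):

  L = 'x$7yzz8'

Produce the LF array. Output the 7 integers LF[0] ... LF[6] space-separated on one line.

Answer: 3 0 1 4 5 6 2

Derivation:
Char counts: '$':1, '7':1, '8':1, 'x':1, 'y':1, 'z':2
C (first-col start): C('$')=0, C('7')=1, C('8')=2, C('x')=3, C('y')=4, C('z')=5
L[0]='x': occ=0, LF[0]=C('x')+0=3+0=3
L[1]='$': occ=0, LF[1]=C('$')+0=0+0=0
L[2]='7': occ=0, LF[2]=C('7')+0=1+0=1
L[3]='y': occ=0, LF[3]=C('y')+0=4+0=4
L[4]='z': occ=0, LF[4]=C('z')+0=5+0=5
L[5]='z': occ=1, LF[5]=C('z')+1=5+1=6
L[6]='8': occ=0, LF[6]=C('8')+0=2+0=2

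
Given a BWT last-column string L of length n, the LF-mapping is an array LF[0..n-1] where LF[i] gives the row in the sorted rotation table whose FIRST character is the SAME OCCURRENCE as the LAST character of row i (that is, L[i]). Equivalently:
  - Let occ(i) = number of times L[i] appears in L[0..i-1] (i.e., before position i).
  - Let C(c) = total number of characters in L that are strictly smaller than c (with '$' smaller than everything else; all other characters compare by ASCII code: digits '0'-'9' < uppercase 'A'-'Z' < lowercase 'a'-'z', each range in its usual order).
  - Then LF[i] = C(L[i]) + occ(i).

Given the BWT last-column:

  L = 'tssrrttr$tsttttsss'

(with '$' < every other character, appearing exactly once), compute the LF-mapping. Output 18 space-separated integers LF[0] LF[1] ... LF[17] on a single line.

Char counts: '$':1, 'r':3, 's':6, 't':8
C (first-col start): C('$')=0, C('r')=1, C('s')=4, C('t')=10
L[0]='t': occ=0, LF[0]=C('t')+0=10+0=10
L[1]='s': occ=0, LF[1]=C('s')+0=4+0=4
L[2]='s': occ=1, LF[2]=C('s')+1=4+1=5
L[3]='r': occ=0, LF[3]=C('r')+0=1+0=1
L[4]='r': occ=1, LF[4]=C('r')+1=1+1=2
L[5]='t': occ=1, LF[5]=C('t')+1=10+1=11
L[6]='t': occ=2, LF[6]=C('t')+2=10+2=12
L[7]='r': occ=2, LF[7]=C('r')+2=1+2=3
L[8]='$': occ=0, LF[8]=C('$')+0=0+0=0
L[9]='t': occ=3, LF[9]=C('t')+3=10+3=13
L[10]='s': occ=2, LF[10]=C('s')+2=4+2=6
L[11]='t': occ=4, LF[11]=C('t')+4=10+4=14
L[12]='t': occ=5, LF[12]=C('t')+5=10+5=15
L[13]='t': occ=6, LF[13]=C('t')+6=10+6=16
L[14]='t': occ=7, LF[14]=C('t')+7=10+7=17
L[15]='s': occ=3, LF[15]=C('s')+3=4+3=7
L[16]='s': occ=4, LF[16]=C('s')+4=4+4=8
L[17]='s': occ=5, LF[17]=C('s')+5=4+5=9

Answer: 10 4 5 1 2 11 12 3 0 13 6 14 15 16 17 7 8 9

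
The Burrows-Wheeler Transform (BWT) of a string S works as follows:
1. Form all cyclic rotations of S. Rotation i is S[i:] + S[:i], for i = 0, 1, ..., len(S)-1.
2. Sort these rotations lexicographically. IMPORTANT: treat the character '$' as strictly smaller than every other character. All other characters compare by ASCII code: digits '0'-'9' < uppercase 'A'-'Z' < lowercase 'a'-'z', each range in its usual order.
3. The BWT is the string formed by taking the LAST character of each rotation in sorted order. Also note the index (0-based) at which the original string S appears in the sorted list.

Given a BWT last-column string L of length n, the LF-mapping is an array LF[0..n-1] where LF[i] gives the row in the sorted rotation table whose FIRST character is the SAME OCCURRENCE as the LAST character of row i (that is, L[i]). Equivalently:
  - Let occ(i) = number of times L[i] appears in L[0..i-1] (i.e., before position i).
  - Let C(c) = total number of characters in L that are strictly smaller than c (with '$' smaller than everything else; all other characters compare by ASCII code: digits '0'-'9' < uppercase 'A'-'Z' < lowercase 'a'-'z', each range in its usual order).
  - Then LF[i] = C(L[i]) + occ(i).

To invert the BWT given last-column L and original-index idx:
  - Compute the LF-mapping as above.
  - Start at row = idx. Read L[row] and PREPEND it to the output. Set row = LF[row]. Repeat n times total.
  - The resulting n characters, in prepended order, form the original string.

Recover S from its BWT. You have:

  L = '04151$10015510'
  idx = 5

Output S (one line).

LF mapping: 1 10 5 11 6 0 7 2 3 8 12 13 9 4
Walk LF starting at row 5, prepending L[row]:
  step 1: row=5, L[5]='$', prepend. Next row=LF[5]=0
  step 2: row=0, L[0]='0', prepend. Next row=LF[0]=1
  step 3: row=1, L[1]='4', prepend. Next row=LF[1]=10
  step 4: row=10, L[10]='5', prepend. Next row=LF[10]=12
  step 5: row=12, L[12]='1', prepend. Next row=LF[12]=9
  step 6: row=9, L[9]='1', prepend. Next row=LF[9]=8
  step 7: row=8, L[8]='0', prepend. Next row=LF[8]=3
  step 8: row=3, L[3]='5', prepend. Next row=LF[3]=11
  step 9: row=11, L[11]='5', prepend. Next row=LF[11]=13
  step 10: row=13, L[13]='0', prepend. Next row=LF[13]=4
  step 11: row=4, L[4]='1', prepend. Next row=LF[4]=6
  step 12: row=6, L[6]='1', prepend. Next row=LF[6]=7
  step 13: row=7, L[7]='0', prepend. Next row=LF[7]=2
  step 14: row=2, L[2]='1', prepend. Next row=LF[2]=5
Reversed output: 1011055011540$

Answer: 1011055011540$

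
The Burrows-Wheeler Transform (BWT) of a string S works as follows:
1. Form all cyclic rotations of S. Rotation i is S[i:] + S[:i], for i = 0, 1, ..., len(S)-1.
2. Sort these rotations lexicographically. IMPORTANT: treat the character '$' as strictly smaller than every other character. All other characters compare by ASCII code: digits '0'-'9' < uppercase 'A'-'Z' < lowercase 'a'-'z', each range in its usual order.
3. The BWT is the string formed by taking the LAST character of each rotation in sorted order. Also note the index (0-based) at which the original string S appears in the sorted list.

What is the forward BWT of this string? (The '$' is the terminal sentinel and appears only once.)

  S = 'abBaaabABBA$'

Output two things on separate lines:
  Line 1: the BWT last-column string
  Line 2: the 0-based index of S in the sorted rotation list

All 12 rotations (rotation i = S[i:]+S[:i]):
  rot[0] = abBaaabABBA$
  rot[1] = bBaaabABBA$a
  rot[2] = BaaabABBA$ab
  rot[3] = aaabABBA$abB
  rot[4] = aabABBA$abBa
  rot[5] = abABBA$abBaa
  rot[6] = bABBA$abBaaa
  rot[7] = ABBA$abBaaab
  rot[8] = BBA$abBaaabA
  rot[9] = BA$abBaaabAB
  rot[10] = A$abBaaabABB
  rot[11] = $abBaaabABBA
Sorted (with $ < everything):
  sorted[0] = $abBaaabABBA  (last char: 'A')
  sorted[1] = A$abBaaabABB  (last char: 'B')
  sorted[2] = ABBA$abBaaab  (last char: 'b')
  sorted[3] = BA$abBaaabAB  (last char: 'B')
  sorted[4] = BBA$abBaaabA  (last char: 'A')
  sorted[5] = BaaabABBA$ab  (last char: 'b')
  sorted[6] = aaabABBA$abB  (last char: 'B')
  sorted[7] = aabABBA$abBa  (last char: 'a')
  sorted[8] = abABBA$abBaa  (last char: 'a')
  sorted[9] = abBaaabABBA$  (last char: '$')
  sorted[10] = bABBA$abBaaa  (last char: 'a')
  sorted[11] = bBaaabABBA$a  (last char: 'a')
Last column: ABbBAbBaa$aa
Original string S is at sorted index 9

Answer: ABbBAbBaa$aa
9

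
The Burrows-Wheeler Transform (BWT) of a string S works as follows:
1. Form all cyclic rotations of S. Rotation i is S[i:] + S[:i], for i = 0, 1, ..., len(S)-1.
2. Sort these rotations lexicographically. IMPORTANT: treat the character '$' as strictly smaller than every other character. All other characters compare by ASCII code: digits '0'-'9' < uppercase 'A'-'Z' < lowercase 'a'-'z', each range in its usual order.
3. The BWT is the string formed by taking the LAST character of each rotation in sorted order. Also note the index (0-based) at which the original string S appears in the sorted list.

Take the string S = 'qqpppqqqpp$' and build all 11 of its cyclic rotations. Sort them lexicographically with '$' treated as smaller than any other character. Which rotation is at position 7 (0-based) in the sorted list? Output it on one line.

All 11 rotations (rotation i = S[i:]+S[:i]):
  rot[0] = qqpppqqqpp$
  rot[1] = qpppqqqpp$q
  rot[2] = pppqqqpp$qq
  rot[3] = ppqqqpp$qqp
  rot[4] = pqqqpp$qqpp
  rot[5] = qqqpp$qqppp
  rot[6] = qqpp$qqpppq
  rot[7] = qpp$qqpppqq
  rot[8] = pp$qqpppqqq
  rot[9] = p$qqpppqqqp
  rot[10] = $qqpppqqqpp
Sorted (with $ < everything):
  sorted[0] = $qqpppqqqpp
  sorted[1] = p$qqpppqqqp
  sorted[2] = pp$qqpppqqq
  sorted[3] = pppqqqpp$qq
  sorted[4] = ppqqqpp$qqp
  sorted[5] = pqqqpp$qqpp
  sorted[6] = qpp$qqpppqq
  sorted[7] = qpppqqqpp$q
  sorted[8] = qqpp$qqpppq
  sorted[9] = qqpppqqqpp$
  sorted[10] = qqqpp$qqppp
sorted[7] = qpppqqqpp$q

Answer: qpppqqqpp$q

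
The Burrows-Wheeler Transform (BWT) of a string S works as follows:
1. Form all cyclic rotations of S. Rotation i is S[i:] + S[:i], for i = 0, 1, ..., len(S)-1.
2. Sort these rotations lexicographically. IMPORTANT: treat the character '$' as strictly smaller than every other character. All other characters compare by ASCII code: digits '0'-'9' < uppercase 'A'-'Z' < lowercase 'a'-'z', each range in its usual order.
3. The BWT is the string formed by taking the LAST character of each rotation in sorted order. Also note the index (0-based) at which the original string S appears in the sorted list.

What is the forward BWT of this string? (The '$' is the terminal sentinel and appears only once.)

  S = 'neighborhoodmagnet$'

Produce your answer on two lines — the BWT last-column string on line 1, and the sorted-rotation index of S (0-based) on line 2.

All 19 rotations (rotation i = S[i:]+S[:i]):
  rot[0] = neighborhoodmagnet$
  rot[1] = eighborhoodmagnet$n
  rot[2] = ighborhoodmagnet$ne
  rot[3] = ghborhoodmagnet$nei
  rot[4] = hborhoodmagnet$neig
  rot[5] = borhoodmagnet$neigh
  rot[6] = orhoodmagnet$neighb
  rot[7] = rhoodmagnet$neighbo
  rot[8] = hoodmagnet$neighbor
  rot[9] = oodmagnet$neighborh
  rot[10] = odmagnet$neighborho
  rot[11] = dmagnet$neighborhoo
  rot[12] = magnet$neighborhood
  rot[13] = agnet$neighborhoodm
  rot[14] = gnet$neighborhoodma
  rot[15] = net$neighborhoodmag
  rot[16] = et$neighborhoodmagn
  rot[17] = t$neighborhoodmagne
  rot[18] = $neighborhoodmagnet
Sorted (with $ < everything):
  sorted[0] = $neighborhoodmagnet  (last char: 't')
  sorted[1] = agnet$neighborhoodm  (last char: 'm')
  sorted[2] = borhoodmagnet$neigh  (last char: 'h')
  sorted[3] = dmagnet$neighborhoo  (last char: 'o')
  sorted[4] = eighborhoodmagnet$n  (last char: 'n')
  sorted[5] = et$neighborhoodmagn  (last char: 'n')
  sorted[6] = ghborhoodmagnet$nei  (last char: 'i')
  sorted[7] = gnet$neighborhoodma  (last char: 'a')
  sorted[8] = hborhoodmagnet$neig  (last char: 'g')
  sorted[9] = hoodmagnet$neighbor  (last char: 'r')
  sorted[10] = ighborhoodmagnet$ne  (last char: 'e')
  sorted[11] = magnet$neighborhood  (last char: 'd')
  sorted[12] = neighborhoodmagnet$  (last char: '$')
  sorted[13] = net$neighborhoodmag  (last char: 'g')
  sorted[14] = odmagnet$neighborho  (last char: 'o')
  sorted[15] = oodmagnet$neighborh  (last char: 'h')
  sorted[16] = orhoodmagnet$neighb  (last char: 'b')
  sorted[17] = rhoodmagnet$neighbo  (last char: 'o')
  sorted[18] = t$neighborhoodmagne  (last char: 'e')
Last column: tmhonniagred$gohboe
Original string S is at sorted index 12

Answer: tmhonniagred$gohboe
12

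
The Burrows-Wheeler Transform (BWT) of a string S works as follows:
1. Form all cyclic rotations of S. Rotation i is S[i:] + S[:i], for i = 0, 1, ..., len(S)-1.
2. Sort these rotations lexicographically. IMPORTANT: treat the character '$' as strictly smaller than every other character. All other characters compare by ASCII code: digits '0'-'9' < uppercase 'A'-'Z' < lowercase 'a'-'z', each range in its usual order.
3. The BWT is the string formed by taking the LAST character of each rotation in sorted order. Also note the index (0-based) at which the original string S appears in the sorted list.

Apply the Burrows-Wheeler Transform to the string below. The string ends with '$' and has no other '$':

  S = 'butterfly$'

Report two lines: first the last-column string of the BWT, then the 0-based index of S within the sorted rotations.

All 10 rotations (rotation i = S[i:]+S[:i]):
  rot[0] = butterfly$
  rot[1] = utterfly$b
  rot[2] = tterfly$bu
  rot[3] = terfly$but
  rot[4] = erfly$butt
  rot[5] = rfly$butte
  rot[6] = fly$butter
  rot[7] = ly$butterf
  rot[8] = y$butterfl
  rot[9] = $butterfly
Sorted (with $ < everything):
  sorted[0] = $butterfly  (last char: 'y')
  sorted[1] = butterfly$  (last char: '$')
  sorted[2] = erfly$butt  (last char: 't')
  sorted[3] = fly$butter  (last char: 'r')
  sorted[4] = ly$butterf  (last char: 'f')
  sorted[5] = rfly$butte  (last char: 'e')
  sorted[6] = terfly$but  (last char: 't')
  sorted[7] = tterfly$bu  (last char: 'u')
  sorted[8] = utterfly$b  (last char: 'b')
  sorted[9] = y$butterfl  (last char: 'l')
Last column: y$trfetubl
Original string S is at sorted index 1

Answer: y$trfetubl
1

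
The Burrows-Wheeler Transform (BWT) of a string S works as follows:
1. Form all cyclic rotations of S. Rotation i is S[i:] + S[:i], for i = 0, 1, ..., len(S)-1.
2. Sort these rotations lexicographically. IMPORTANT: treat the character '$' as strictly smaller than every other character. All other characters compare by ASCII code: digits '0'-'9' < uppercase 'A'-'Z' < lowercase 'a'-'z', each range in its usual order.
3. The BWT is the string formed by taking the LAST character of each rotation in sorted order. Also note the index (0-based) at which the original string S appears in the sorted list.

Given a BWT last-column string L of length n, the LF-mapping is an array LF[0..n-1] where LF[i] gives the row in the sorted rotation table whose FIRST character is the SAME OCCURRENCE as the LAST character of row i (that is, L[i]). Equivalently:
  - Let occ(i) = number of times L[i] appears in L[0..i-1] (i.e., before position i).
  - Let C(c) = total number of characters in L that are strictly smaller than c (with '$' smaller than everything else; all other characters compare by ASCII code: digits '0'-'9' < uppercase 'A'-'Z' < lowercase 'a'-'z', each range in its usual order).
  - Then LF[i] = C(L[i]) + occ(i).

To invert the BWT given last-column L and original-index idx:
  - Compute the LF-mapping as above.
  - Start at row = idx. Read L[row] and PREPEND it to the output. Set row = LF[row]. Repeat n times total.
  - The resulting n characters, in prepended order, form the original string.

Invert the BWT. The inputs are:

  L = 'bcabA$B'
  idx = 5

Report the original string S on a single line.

Answer: baBcAb$

Derivation:
LF mapping: 4 6 3 5 1 0 2
Walk LF starting at row 5, prepending L[row]:
  step 1: row=5, L[5]='$', prepend. Next row=LF[5]=0
  step 2: row=0, L[0]='b', prepend. Next row=LF[0]=4
  step 3: row=4, L[4]='A', prepend. Next row=LF[4]=1
  step 4: row=1, L[1]='c', prepend. Next row=LF[1]=6
  step 5: row=6, L[6]='B', prepend. Next row=LF[6]=2
  step 6: row=2, L[2]='a', prepend. Next row=LF[2]=3
  step 7: row=3, L[3]='b', prepend. Next row=LF[3]=5
Reversed output: baBcAb$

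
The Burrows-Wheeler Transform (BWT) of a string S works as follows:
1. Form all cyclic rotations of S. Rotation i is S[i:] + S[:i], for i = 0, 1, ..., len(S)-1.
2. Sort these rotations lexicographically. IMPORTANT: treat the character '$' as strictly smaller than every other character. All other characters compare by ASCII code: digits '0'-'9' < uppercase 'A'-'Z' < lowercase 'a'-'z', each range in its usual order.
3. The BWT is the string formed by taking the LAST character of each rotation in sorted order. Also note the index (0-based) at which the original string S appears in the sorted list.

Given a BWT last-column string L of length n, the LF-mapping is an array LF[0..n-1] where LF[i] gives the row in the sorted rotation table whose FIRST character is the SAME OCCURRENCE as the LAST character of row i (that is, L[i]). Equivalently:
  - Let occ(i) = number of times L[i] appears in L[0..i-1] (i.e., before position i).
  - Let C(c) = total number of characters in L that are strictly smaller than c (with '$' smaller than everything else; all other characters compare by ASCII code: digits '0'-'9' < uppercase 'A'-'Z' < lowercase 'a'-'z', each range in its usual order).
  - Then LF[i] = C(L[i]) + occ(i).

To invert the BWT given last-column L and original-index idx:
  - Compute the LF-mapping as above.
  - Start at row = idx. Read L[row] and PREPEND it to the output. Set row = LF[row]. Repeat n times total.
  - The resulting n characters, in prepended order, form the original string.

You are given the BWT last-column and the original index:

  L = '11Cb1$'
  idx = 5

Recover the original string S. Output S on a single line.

LF mapping: 1 2 4 5 3 0
Walk LF starting at row 5, prepending L[row]:
  step 1: row=5, L[5]='$', prepend. Next row=LF[5]=0
  step 2: row=0, L[0]='1', prepend. Next row=LF[0]=1
  step 3: row=1, L[1]='1', prepend. Next row=LF[1]=2
  step 4: row=2, L[2]='C', prepend. Next row=LF[2]=4
  step 5: row=4, L[4]='1', prepend. Next row=LF[4]=3
  step 6: row=3, L[3]='b', prepend. Next row=LF[3]=5
Reversed output: b1C11$

Answer: b1C11$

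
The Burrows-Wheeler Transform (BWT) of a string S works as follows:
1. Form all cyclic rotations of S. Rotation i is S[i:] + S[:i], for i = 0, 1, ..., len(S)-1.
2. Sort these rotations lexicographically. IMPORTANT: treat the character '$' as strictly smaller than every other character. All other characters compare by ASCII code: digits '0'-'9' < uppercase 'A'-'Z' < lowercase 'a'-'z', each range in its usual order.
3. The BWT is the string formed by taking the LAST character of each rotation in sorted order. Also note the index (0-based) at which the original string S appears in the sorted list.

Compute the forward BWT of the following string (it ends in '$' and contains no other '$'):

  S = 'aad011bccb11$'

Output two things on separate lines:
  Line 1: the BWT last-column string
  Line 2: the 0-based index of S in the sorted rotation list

Answer: 1d1b01$ac1cba
6

Derivation:
All 13 rotations (rotation i = S[i:]+S[:i]):
  rot[0] = aad011bccb11$
  rot[1] = ad011bccb11$a
  rot[2] = d011bccb11$aa
  rot[3] = 011bccb11$aad
  rot[4] = 11bccb11$aad0
  rot[5] = 1bccb11$aad01
  rot[6] = bccb11$aad011
  rot[7] = ccb11$aad011b
  rot[8] = cb11$aad011bc
  rot[9] = b11$aad011bcc
  rot[10] = 11$aad011bccb
  rot[11] = 1$aad011bccb1
  rot[12] = $aad011bccb11
Sorted (with $ < everything):
  sorted[0] = $aad011bccb11  (last char: '1')
  sorted[1] = 011bccb11$aad  (last char: 'd')
  sorted[2] = 1$aad011bccb1  (last char: '1')
  sorted[3] = 11$aad011bccb  (last char: 'b')
  sorted[4] = 11bccb11$aad0  (last char: '0')
  sorted[5] = 1bccb11$aad01  (last char: '1')
  sorted[6] = aad011bccb11$  (last char: '$')
  sorted[7] = ad011bccb11$a  (last char: 'a')
  sorted[8] = b11$aad011bcc  (last char: 'c')
  sorted[9] = bccb11$aad011  (last char: '1')
  sorted[10] = cb11$aad011bc  (last char: 'c')
  sorted[11] = ccb11$aad011b  (last char: 'b')
  sorted[12] = d011bccb11$aa  (last char: 'a')
Last column: 1d1b01$ac1cba
Original string S is at sorted index 6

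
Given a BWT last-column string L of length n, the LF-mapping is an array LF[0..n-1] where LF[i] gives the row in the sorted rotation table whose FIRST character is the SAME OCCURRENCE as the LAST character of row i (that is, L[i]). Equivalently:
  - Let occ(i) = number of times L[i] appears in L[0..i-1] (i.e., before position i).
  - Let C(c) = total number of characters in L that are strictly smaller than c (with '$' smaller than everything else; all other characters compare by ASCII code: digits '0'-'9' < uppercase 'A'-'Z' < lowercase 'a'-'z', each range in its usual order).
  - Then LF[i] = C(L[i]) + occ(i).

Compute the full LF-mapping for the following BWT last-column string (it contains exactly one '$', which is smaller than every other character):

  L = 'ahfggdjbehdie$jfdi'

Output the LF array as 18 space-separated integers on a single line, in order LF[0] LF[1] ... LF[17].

Char counts: '$':1, 'a':1, 'b':1, 'd':3, 'e':2, 'f':2, 'g':2, 'h':2, 'i':2, 'j':2
C (first-col start): C('$')=0, C('a')=1, C('b')=2, C('d')=3, C('e')=6, C('f')=8, C('g')=10, C('h')=12, C('i')=14, C('j')=16
L[0]='a': occ=0, LF[0]=C('a')+0=1+0=1
L[1]='h': occ=0, LF[1]=C('h')+0=12+0=12
L[2]='f': occ=0, LF[2]=C('f')+0=8+0=8
L[3]='g': occ=0, LF[3]=C('g')+0=10+0=10
L[4]='g': occ=1, LF[4]=C('g')+1=10+1=11
L[5]='d': occ=0, LF[5]=C('d')+0=3+0=3
L[6]='j': occ=0, LF[6]=C('j')+0=16+0=16
L[7]='b': occ=0, LF[7]=C('b')+0=2+0=2
L[8]='e': occ=0, LF[8]=C('e')+0=6+0=6
L[9]='h': occ=1, LF[9]=C('h')+1=12+1=13
L[10]='d': occ=1, LF[10]=C('d')+1=3+1=4
L[11]='i': occ=0, LF[11]=C('i')+0=14+0=14
L[12]='e': occ=1, LF[12]=C('e')+1=6+1=7
L[13]='$': occ=0, LF[13]=C('$')+0=0+0=0
L[14]='j': occ=1, LF[14]=C('j')+1=16+1=17
L[15]='f': occ=1, LF[15]=C('f')+1=8+1=9
L[16]='d': occ=2, LF[16]=C('d')+2=3+2=5
L[17]='i': occ=1, LF[17]=C('i')+1=14+1=15

Answer: 1 12 8 10 11 3 16 2 6 13 4 14 7 0 17 9 5 15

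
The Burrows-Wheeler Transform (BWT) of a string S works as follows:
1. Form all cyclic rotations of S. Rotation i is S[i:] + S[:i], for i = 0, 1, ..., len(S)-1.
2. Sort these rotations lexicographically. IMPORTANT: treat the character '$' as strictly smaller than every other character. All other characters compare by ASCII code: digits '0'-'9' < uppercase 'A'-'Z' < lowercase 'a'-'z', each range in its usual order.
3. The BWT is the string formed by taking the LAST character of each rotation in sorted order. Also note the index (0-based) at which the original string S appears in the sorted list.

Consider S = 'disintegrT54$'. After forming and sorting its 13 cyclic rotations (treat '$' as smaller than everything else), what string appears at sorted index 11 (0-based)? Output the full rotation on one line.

All 13 rotations (rotation i = S[i:]+S[:i]):
  rot[0] = disintegrT54$
  rot[1] = isintegrT54$d
  rot[2] = sintegrT54$di
  rot[3] = integrT54$dis
  rot[4] = ntegrT54$disi
  rot[5] = tegrT54$disin
  rot[6] = egrT54$disint
  rot[7] = grT54$disinte
  rot[8] = rT54$disinteg
  rot[9] = T54$disintegr
  rot[10] = 54$disintegrT
  rot[11] = 4$disintegrT5
  rot[12] = $disintegrT54
Sorted (with $ < everything):
  sorted[0] = $disintegrT54
  sorted[1] = 4$disintegrT5
  sorted[2] = 54$disintegrT
  sorted[3] = T54$disintegr
  sorted[4] = disintegrT54$
  sorted[5] = egrT54$disint
  sorted[6] = grT54$disinte
  sorted[7] = integrT54$dis
  sorted[8] = isintegrT54$d
  sorted[9] = ntegrT54$disi
  sorted[10] = rT54$disinteg
  sorted[11] = sintegrT54$di
  sorted[12] = tegrT54$disin
sorted[11] = sintegrT54$di

Answer: sintegrT54$di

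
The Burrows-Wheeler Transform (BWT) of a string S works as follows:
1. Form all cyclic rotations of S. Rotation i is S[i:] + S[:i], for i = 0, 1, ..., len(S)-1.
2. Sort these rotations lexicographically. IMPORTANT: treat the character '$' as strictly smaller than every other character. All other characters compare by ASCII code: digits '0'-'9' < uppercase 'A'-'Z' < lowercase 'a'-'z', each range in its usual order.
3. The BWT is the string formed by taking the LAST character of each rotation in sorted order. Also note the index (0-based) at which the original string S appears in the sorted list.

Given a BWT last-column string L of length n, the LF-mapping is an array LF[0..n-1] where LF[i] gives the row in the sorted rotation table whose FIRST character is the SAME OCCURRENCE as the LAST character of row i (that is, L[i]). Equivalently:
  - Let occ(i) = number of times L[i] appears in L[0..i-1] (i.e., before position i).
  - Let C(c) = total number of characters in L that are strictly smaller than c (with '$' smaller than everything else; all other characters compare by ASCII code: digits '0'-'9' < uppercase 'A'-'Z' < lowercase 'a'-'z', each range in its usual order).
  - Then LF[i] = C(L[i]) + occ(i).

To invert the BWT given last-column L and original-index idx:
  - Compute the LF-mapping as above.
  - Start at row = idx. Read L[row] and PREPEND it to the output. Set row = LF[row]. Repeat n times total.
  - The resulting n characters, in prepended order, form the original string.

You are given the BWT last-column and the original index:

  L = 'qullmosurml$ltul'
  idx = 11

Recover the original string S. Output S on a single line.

Answer: smltulllroluumq$

Derivation:
LF mapping: 9 13 1 2 6 8 11 14 10 7 3 0 4 12 15 5
Walk LF starting at row 11, prepending L[row]:
  step 1: row=11, L[11]='$', prepend. Next row=LF[11]=0
  step 2: row=0, L[0]='q', prepend. Next row=LF[0]=9
  step 3: row=9, L[9]='m', prepend. Next row=LF[9]=7
  step 4: row=7, L[7]='u', prepend. Next row=LF[7]=14
  step 5: row=14, L[14]='u', prepend. Next row=LF[14]=15
  step 6: row=15, L[15]='l', prepend. Next row=LF[15]=5
  step 7: row=5, L[5]='o', prepend. Next row=LF[5]=8
  step 8: row=8, L[8]='r', prepend. Next row=LF[8]=10
  step 9: row=10, L[10]='l', prepend. Next row=LF[10]=3
  step 10: row=3, L[3]='l', prepend. Next row=LF[3]=2
  step 11: row=2, L[2]='l', prepend. Next row=LF[2]=1
  step 12: row=1, L[1]='u', prepend. Next row=LF[1]=13
  step 13: row=13, L[13]='t', prepend. Next row=LF[13]=12
  step 14: row=12, L[12]='l', prepend. Next row=LF[12]=4
  step 15: row=4, L[4]='m', prepend. Next row=LF[4]=6
  step 16: row=6, L[6]='s', prepend. Next row=LF[6]=11
Reversed output: smltulllroluumq$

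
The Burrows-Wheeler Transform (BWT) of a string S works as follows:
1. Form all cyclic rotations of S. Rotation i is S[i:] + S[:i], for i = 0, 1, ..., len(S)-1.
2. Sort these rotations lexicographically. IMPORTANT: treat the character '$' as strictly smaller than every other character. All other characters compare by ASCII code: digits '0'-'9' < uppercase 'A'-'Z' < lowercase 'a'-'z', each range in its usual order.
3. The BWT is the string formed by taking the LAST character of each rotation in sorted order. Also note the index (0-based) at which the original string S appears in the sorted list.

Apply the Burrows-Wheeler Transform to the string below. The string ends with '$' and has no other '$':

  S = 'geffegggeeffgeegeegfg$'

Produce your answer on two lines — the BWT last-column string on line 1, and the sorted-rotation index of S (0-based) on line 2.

Answer: gggggeeeffeegffgfe$ege
18

Derivation:
All 22 rotations (rotation i = S[i:]+S[:i]):
  rot[0] = geffegggeeffgeegeegfg$
  rot[1] = effegggeeffgeegeegfg$g
  rot[2] = ffegggeeffgeegeegfg$ge
  rot[3] = fegggeeffgeegeegfg$gef
  rot[4] = egggeeffgeegeegfg$geff
  rot[5] = gggeeffgeegeegfg$geffe
  rot[6] = ggeeffgeegeegfg$geffeg
  rot[7] = geeffgeegeegfg$geffegg
  rot[8] = eeffgeegeegfg$geffeggg
  rot[9] = effgeegeegfg$geffeggge
  rot[10] = ffgeegeegfg$geffegggee
  rot[11] = fgeegeegfg$geffegggeef
  rot[12] = geegeegfg$geffegggeeff
  rot[13] = eegeegfg$geffegggeeffg
  rot[14] = egeegfg$geffegggeeffge
  rot[15] = geegfg$geffegggeeffgee
  rot[16] = eegfg$geffegggeeffgeeg
  rot[17] = egfg$geffegggeeffgeege
  rot[18] = gfg$geffegggeeffgeegee
  rot[19] = fg$geffegggeeffgeegeeg
  rot[20] = g$geffegggeeffgeegeegf
  rot[21] = $geffegggeeffgeegeegfg
Sorted (with $ < everything):
  sorted[0] = $geffegggeeffgeegeegfg  (last char: 'g')
  sorted[1] = eeffgeegeegfg$geffeggg  (last char: 'g')
  sorted[2] = eegeegfg$geffegggeeffg  (last char: 'g')
  sorted[3] = eegfg$geffegggeeffgeeg  (last char: 'g')
  sorted[4] = effegggeeffgeegeegfg$g  (last char: 'g')
  sorted[5] = effgeegeegfg$geffeggge  (last char: 'e')
  sorted[6] = egeegfg$geffegggeeffge  (last char: 'e')
  sorted[7] = egfg$geffegggeeffgeege  (last char: 'e')
  sorted[8] = egggeeffgeegeegfg$geff  (last char: 'f')
  sorted[9] = fegggeeffgeegeegfg$gef  (last char: 'f')
  sorted[10] = ffegggeeffgeegeegfg$ge  (last char: 'e')
  sorted[11] = ffgeegeegfg$geffegggee  (last char: 'e')
  sorted[12] = fg$geffegggeeffgeegeeg  (last char: 'g')
  sorted[13] = fgeegeegfg$geffegggeef  (last char: 'f')
  sorted[14] = g$geffegggeeffgeegeegf  (last char: 'f')
  sorted[15] = geeffgeegeegfg$geffegg  (last char: 'g')
  sorted[16] = geegeegfg$geffegggeeff  (last char: 'f')
  sorted[17] = geegfg$geffegggeeffgee  (last char: 'e')
  sorted[18] = geffegggeeffgeegeegfg$  (last char: '$')
  sorted[19] = gfg$geffegggeeffgeegee  (last char: 'e')
  sorted[20] = ggeeffgeegeegfg$geffeg  (last char: 'g')
  sorted[21] = gggeeffgeegeegfg$geffe  (last char: 'e')
Last column: gggggeeeffeegffgfe$ege
Original string S is at sorted index 18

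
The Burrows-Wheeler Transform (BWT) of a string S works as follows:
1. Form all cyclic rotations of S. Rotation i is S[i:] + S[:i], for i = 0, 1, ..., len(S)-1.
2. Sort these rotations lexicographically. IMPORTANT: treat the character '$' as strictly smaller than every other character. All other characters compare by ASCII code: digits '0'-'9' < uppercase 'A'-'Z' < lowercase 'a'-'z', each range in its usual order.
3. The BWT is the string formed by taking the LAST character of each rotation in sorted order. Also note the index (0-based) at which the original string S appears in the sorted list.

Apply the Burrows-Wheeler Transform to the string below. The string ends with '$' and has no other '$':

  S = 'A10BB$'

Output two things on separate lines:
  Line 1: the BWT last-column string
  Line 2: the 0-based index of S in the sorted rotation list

Answer: B1A$B0
3

Derivation:
All 6 rotations (rotation i = S[i:]+S[:i]):
  rot[0] = A10BB$
  rot[1] = 10BB$A
  rot[2] = 0BB$A1
  rot[3] = BB$A10
  rot[4] = B$A10B
  rot[5] = $A10BB
Sorted (with $ < everything):
  sorted[0] = $A10BB  (last char: 'B')
  sorted[1] = 0BB$A1  (last char: '1')
  sorted[2] = 10BB$A  (last char: 'A')
  sorted[3] = A10BB$  (last char: '$')
  sorted[4] = B$A10B  (last char: 'B')
  sorted[5] = BB$A10  (last char: '0')
Last column: B1A$B0
Original string S is at sorted index 3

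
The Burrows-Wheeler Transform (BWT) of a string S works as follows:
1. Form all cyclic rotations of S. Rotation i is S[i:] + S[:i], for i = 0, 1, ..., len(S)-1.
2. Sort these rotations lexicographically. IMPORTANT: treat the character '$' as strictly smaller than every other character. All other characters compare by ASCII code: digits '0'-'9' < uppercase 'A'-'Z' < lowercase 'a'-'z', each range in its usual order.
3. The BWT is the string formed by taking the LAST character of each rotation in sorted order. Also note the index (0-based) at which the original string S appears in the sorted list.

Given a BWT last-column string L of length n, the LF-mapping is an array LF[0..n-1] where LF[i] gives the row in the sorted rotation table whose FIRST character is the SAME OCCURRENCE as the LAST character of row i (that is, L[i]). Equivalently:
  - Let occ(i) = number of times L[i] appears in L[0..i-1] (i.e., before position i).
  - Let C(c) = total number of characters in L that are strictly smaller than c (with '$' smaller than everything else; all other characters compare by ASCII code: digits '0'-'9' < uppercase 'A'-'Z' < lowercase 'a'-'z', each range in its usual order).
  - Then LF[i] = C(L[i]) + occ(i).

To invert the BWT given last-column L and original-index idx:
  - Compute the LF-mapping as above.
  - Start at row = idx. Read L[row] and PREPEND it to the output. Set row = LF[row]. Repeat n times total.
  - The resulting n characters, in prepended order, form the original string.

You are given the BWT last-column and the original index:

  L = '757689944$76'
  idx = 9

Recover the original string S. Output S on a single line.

Answer: 86547479697$

Derivation:
LF mapping: 6 3 7 4 9 10 11 1 2 0 8 5
Walk LF starting at row 9, prepending L[row]:
  step 1: row=9, L[9]='$', prepend. Next row=LF[9]=0
  step 2: row=0, L[0]='7', prepend. Next row=LF[0]=6
  step 3: row=6, L[6]='9', prepend. Next row=LF[6]=11
  step 4: row=11, L[11]='6', prepend. Next row=LF[11]=5
  step 5: row=5, L[5]='9', prepend. Next row=LF[5]=10
  step 6: row=10, L[10]='7', prepend. Next row=LF[10]=8
  step 7: row=8, L[8]='4', prepend. Next row=LF[8]=2
  step 8: row=2, L[2]='7', prepend. Next row=LF[2]=7
  step 9: row=7, L[7]='4', prepend. Next row=LF[7]=1
  step 10: row=1, L[1]='5', prepend. Next row=LF[1]=3
  step 11: row=3, L[3]='6', prepend. Next row=LF[3]=4
  step 12: row=4, L[4]='8', prepend. Next row=LF[4]=9
Reversed output: 86547479697$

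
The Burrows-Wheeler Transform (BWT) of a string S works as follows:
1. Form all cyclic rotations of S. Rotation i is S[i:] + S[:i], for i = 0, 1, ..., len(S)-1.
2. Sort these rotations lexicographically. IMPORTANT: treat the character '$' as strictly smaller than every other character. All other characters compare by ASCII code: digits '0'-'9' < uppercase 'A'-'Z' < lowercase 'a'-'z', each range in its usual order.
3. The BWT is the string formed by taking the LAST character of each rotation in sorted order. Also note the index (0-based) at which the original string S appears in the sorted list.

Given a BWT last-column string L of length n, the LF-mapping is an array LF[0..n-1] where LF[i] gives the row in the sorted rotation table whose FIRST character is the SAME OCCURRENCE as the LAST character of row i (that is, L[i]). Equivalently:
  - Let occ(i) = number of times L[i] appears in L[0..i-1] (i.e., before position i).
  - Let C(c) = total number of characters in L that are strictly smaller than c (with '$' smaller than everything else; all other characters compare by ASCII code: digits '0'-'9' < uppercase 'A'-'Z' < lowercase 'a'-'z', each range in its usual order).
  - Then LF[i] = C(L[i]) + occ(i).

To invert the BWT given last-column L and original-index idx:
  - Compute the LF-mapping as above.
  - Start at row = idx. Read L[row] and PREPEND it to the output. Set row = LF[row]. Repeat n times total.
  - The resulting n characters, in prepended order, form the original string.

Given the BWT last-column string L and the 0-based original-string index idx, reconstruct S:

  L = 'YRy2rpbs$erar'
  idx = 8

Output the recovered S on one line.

Answer: raspberryR2Y$

Derivation:
LF mapping: 3 2 12 1 8 7 5 11 0 6 9 4 10
Walk LF starting at row 8, prepending L[row]:
  step 1: row=8, L[8]='$', prepend. Next row=LF[8]=0
  step 2: row=0, L[0]='Y', prepend. Next row=LF[0]=3
  step 3: row=3, L[3]='2', prepend. Next row=LF[3]=1
  step 4: row=1, L[1]='R', prepend. Next row=LF[1]=2
  step 5: row=2, L[2]='y', prepend. Next row=LF[2]=12
  step 6: row=12, L[12]='r', prepend. Next row=LF[12]=10
  step 7: row=10, L[10]='r', prepend. Next row=LF[10]=9
  step 8: row=9, L[9]='e', prepend. Next row=LF[9]=6
  step 9: row=6, L[6]='b', prepend. Next row=LF[6]=5
  step 10: row=5, L[5]='p', prepend. Next row=LF[5]=7
  step 11: row=7, L[7]='s', prepend. Next row=LF[7]=11
  step 12: row=11, L[11]='a', prepend. Next row=LF[11]=4
  step 13: row=4, L[4]='r', prepend. Next row=LF[4]=8
Reversed output: raspberryR2Y$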